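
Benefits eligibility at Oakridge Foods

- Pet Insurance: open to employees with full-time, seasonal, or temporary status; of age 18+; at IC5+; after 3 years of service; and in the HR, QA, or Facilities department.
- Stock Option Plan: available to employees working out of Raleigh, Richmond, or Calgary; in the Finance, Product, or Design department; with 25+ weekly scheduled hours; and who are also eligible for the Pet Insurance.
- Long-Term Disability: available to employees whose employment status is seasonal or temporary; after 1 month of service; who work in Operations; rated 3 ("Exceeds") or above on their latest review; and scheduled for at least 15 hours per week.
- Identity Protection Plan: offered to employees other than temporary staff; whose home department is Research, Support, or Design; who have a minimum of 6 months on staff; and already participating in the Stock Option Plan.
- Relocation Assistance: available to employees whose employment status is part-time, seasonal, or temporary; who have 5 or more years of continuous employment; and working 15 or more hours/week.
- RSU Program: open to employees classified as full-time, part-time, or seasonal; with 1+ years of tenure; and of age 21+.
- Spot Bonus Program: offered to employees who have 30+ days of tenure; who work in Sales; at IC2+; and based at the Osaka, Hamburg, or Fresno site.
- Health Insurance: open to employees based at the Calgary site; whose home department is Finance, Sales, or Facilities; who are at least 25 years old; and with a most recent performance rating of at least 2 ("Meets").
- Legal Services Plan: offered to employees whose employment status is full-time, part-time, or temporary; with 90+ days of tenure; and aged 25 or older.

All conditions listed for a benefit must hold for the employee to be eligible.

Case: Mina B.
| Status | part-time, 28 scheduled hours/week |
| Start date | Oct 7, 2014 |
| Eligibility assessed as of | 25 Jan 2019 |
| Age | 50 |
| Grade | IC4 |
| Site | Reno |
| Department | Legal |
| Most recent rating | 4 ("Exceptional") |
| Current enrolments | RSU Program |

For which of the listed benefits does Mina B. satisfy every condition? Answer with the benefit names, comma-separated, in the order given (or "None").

RSU Program, Legal Services Plan

Service from Oct 7, 2014 to 25 Jan 2019: 1571 days.
Pet Insurance — status part-time ✗ (requires full-time, seasonal, or temporary) → not eligible.
Stock Option Plan — site Reno ✗ (not Raleigh, Richmond, or Calgary) → not eligible.
Long-Term Disability — status part-time ✗ (requires seasonal or temporary) → not eligible.
Identity Protection Plan — status part-time ✓ (not excluded); dept Legal ✗ → not eligible.
Relocation Assistance — status part-time ✓; service 1571 days < 5 years (≈1825 days) ✗ → not eligible.
RSU Program — status part-time ✓; service 1571 days ≥ 1 year (≈365 days) ✓; age 50 ≥ 21 ✓ → eligible.
Spot Bonus Program — service 1571 days ≥ 30 days ✓; dept Legal ✗ → not eligible.
Health Insurance — site Reno ✗ (not Calgary) → not eligible.
Legal Services Plan — status part-time ✓; service 1571 days ≥ 90 days ✓; age 50 ≥ 25 ✓ → eligible.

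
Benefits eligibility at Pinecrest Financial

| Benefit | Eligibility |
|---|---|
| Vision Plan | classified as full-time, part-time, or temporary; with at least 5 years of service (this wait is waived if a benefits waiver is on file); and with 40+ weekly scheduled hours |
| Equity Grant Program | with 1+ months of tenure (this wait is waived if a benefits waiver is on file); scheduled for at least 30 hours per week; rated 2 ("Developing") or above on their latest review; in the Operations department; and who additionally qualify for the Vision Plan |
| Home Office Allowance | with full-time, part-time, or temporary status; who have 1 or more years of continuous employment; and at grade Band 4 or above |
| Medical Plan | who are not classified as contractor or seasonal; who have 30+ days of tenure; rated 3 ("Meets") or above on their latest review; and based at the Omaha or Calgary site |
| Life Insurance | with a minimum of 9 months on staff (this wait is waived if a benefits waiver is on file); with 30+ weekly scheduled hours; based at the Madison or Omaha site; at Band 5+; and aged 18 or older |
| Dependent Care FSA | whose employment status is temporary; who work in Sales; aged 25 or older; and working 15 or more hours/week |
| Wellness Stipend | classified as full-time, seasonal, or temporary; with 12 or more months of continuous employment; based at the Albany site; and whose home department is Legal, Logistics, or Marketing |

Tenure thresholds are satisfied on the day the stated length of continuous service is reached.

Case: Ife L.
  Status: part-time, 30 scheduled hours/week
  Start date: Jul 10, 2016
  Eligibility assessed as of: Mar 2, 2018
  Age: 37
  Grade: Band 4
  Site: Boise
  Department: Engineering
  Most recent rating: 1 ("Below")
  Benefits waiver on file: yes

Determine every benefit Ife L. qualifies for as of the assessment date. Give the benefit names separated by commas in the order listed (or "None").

Service from Jul 10, 2016 to Mar 2, 2018: 600 days.
Vision Plan — status part-time ✓; benefits waiver on file ✓; 30 hrs/wk < 40 ✗ → not eligible.
Equity Grant Program — benefits waiver on file ✓; 30 hrs/wk ≥ 30 ✓; rating 1 < 2 ✗ → not eligible.
Home Office Allowance — status part-time ✓; service 600 days ≥ 1 year (≈365 days) ✓; grade Band 4 ≥ Band 4 ✓ → eligible.
Medical Plan — status part-time ✓ (not excluded); service 600 days ≥ 30 days ✓; rating 1 < 3 ✗ → not eligible.
Life Insurance — benefits waiver on file ✓; 30 hrs/wk ≥ 30 ✓; site Boise ✗ (not Madison or Omaha) → not eligible.
Dependent Care FSA — status part-time ✗ (requires temporary) → not eligible.
Wellness Stipend — status part-time ✗ (requires full-time, seasonal, or temporary) → not eligible.

Home Office Allowance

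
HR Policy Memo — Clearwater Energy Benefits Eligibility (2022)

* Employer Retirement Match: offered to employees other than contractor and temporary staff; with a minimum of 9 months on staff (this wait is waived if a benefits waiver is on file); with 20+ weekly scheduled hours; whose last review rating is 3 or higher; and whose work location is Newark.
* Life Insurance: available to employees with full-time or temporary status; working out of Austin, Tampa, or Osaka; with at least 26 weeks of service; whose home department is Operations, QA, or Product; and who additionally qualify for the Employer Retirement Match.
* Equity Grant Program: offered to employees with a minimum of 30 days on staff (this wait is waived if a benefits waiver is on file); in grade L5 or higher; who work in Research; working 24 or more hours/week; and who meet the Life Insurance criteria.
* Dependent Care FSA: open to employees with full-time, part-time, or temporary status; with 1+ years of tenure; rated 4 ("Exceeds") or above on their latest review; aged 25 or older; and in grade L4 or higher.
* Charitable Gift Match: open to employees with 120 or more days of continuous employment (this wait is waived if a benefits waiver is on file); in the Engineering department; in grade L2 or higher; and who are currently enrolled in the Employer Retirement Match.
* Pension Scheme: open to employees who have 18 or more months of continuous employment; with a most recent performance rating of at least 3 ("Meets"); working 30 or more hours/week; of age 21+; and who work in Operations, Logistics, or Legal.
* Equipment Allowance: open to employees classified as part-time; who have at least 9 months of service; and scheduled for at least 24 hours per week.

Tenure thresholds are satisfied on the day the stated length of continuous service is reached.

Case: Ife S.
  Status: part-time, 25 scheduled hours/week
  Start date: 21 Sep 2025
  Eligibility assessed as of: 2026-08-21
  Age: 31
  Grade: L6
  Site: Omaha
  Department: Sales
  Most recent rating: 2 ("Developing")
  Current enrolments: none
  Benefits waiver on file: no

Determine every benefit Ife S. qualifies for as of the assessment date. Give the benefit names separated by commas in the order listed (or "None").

Service from 21 Sep 2025 to 2026-08-21: 334 days.
Employer Retirement Match — status part-time ✓ (not excluded); no waiver, service 334 days ≥ 9 months (≈270 days) ✓; 25 hrs/wk ≥ 20 ✓; rating 2 < 3 ✗ → not eligible.
Life Insurance — status part-time ✗ (requires full-time or temporary) → not eligible.
Equity Grant Program — no waiver, service 334 days ≥ 30 days ✓; grade L6 ≥ L5 ✓; dept Sales ✗ → not eligible.
Dependent Care FSA — status part-time ✓; service 334 days < 1 year (≈365 days) ✗ → not eligible.
Charitable Gift Match — no waiver, service 334 days ≥ 120 days ✓; dept Sales ✗ → not eligible.
Pension Scheme — service 334 days < 18 months (≈540 days) ✗ → not eligible.
Equipment Allowance — status part-time ✓; service 334 days ≥ 9 months (≈270 days) ✓; 25 hrs/wk ≥ 24 ✓ → eligible.

Equipment Allowance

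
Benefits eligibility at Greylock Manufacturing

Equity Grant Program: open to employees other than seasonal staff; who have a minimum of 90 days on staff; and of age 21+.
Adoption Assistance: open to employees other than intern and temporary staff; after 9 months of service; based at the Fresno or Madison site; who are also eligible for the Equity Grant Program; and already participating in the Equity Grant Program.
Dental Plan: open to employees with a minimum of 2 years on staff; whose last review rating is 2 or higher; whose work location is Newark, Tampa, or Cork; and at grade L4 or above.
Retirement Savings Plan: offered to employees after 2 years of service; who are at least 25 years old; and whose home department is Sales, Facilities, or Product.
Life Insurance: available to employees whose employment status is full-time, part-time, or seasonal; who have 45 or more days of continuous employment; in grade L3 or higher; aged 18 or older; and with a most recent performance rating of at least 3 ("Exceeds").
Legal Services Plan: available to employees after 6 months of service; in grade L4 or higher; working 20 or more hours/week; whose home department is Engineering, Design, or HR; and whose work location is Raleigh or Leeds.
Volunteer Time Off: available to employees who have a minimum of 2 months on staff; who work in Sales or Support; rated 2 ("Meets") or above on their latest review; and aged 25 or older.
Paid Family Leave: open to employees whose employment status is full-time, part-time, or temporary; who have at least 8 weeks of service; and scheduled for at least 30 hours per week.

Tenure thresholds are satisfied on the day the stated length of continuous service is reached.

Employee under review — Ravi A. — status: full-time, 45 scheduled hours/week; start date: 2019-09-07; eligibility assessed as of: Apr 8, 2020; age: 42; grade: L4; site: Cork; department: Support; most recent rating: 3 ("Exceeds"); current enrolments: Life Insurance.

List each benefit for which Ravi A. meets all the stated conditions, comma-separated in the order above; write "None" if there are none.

Service from 2019-09-07 to Apr 8, 2020: 214 days.
Equity Grant Program — status full-time ✓ (not excluded); service 214 days ≥ 90 days ✓; age 42 ≥ 21 ✓ → eligible.
Adoption Assistance — status full-time ✓ (not excluded); service 214 days < 9 months (≈270 days) ✗ → not eligible.
Dental Plan — service 214 days < 2 years (≈730 days) ✗ → not eligible.
Retirement Savings Plan — service 214 days < 2 years (≈730 days) ✗ → not eligible.
Life Insurance — status full-time ✓; service 214 days ≥ 45 days ✓; grade L4 ≥ L3 ✓; age 42 ≥ 18 ✓; rating 3 ≥ 3 ✓ → eligible.
Legal Services Plan — service 214 days ≥ 6 months (≈180 days) ✓; grade L4 ≥ L4 ✓; 45 hrs/wk ≥ 20 ✓; dept Support ✗ → not eligible.
Volunteer Time Off — service 214 days ≥ 2 months (≈60 days) ✓; dept Support ✓; rating 3 ≥ 2 ✓; age 42 ≥ 25 ✓ → eligible.
Paid Family Leave — status full-time ✓; service 214 days ≥ 8 weeks (≈56 days) ✓; 45 hrs/wk ≥ 30 ✓ → eligible.

Equity Grant Program, Life Insurance, Volunteer Time Off, Paid Family Leave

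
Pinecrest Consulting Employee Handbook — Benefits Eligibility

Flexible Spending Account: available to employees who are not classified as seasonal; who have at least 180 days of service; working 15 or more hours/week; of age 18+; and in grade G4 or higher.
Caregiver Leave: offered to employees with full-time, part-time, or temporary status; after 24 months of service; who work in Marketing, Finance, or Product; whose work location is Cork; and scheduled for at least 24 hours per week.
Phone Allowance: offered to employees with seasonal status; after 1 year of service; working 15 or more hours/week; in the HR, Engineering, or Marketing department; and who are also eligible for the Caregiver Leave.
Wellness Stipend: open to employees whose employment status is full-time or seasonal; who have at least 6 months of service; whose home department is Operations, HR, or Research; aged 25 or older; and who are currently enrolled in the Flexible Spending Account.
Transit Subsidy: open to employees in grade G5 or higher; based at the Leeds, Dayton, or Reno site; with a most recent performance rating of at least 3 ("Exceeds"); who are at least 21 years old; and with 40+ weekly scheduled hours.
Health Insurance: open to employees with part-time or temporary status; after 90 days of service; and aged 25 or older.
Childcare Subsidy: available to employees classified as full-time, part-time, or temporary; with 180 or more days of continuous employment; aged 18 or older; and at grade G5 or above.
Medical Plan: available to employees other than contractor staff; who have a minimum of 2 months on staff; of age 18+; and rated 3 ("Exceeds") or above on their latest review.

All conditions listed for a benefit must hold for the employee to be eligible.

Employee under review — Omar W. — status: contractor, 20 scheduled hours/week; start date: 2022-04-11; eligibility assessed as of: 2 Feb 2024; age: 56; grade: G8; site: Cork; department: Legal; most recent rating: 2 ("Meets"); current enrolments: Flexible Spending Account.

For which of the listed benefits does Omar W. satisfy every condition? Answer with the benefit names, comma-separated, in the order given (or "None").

Service from 2022-04-11 to 2 Feb 2024: 662 days.
Flexible Spending Account — status contractor ✓ (not excluded); service 662 days ≥ 180 days ✓; 20 hrs/wk ≥ 15 ✓; age 56 ≥ 18 ✓; grade G8 ≥ G4 ✓ → eligible.
Caregiver Leave — status contractor ✗ (requires full-time, part-time, or temporary) → not eligible.
Phone Allowance — status contractor ✗ (requires seasonal) → not eligible.
Wellness Stipend — status contractor ✗ (requires full-time or seasonal) → not eligible.
Transit Subsidy — grade G8 ≥ G5 ✓; site Cork ✗ (not Leeds, Dayton, or Reno) → not eligible.
Health Insurance — status contractor ✗ (requires part-time or temporary) → not eligible.
Childcare Subsidy — status contractor ✗ (requires full-time, part-time, or temporary) → not eligible.
Medical Plan — status contractor ✗ (excluded) → not eligible.

Flexible Spending Account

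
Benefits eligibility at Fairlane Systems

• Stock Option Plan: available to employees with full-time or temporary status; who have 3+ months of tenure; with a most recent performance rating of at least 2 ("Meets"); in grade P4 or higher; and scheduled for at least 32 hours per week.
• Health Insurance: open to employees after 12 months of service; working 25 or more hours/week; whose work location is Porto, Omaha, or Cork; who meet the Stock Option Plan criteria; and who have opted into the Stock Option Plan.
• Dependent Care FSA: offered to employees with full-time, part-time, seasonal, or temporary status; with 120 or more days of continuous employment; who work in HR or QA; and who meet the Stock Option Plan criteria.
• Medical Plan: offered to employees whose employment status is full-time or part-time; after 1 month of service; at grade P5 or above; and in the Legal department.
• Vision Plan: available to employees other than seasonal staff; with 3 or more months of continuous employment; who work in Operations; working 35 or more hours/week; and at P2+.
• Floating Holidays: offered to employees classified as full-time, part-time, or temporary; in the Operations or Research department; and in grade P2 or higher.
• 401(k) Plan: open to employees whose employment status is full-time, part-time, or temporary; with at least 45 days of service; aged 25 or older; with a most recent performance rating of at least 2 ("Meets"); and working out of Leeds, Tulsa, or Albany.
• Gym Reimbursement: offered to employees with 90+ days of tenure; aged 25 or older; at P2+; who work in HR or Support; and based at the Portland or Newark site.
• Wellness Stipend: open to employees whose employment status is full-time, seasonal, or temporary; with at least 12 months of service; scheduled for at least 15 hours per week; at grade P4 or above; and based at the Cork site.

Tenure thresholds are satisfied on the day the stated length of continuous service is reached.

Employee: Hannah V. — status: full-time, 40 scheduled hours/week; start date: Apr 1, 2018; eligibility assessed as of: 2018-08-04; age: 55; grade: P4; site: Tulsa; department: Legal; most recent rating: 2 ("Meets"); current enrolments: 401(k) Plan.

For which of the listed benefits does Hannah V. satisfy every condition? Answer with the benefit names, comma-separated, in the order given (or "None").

Service from Apr 1, 2018 to 2018-08-04: 125 days.
Stock Option Plan — status full-time ✓; service 125 days ≥ 3 months (≈90 days) ✓; rating 2 ≥ 2 ✓; grade P4 ≥ P4 ✓; 40 hrs/wk ≥ 32 ✓ → eligible.
Health Insurance — service 125 days < 12 months (≈360 days) ✗ → not eligible.
Dependent Care FSA — status full-time ✓; service 125 days ≥ 120 days ✓; dept Legal ✗ → not eligible.
Medical Plan — status full-time ✓; service 125 days ≥ 1 month (≈30 days) ✓; grade P4 < P5 ✗ → not eligible.
Vision Plan — status full-time ✓ (not excluded); service 125 days ≥ 3 months (≈90 days) ✓; dept Legal ✗ → not eligible.
Floating Holidays — status full-time ✓; dept Legal ✗ → not eligible.
401(k) Plan — status full-time ✓; service 125 days ≥ 45 days ✓; age 55 ≥ 25 ✓; rating 2 ≥ 2 ✓; site Tulsa ✓ → eligible.
Gym Reimbursement — service 125 days ≥ 90 days ✓; age 55 ≥ 25 ✓; grade P4 ≥ P2 ✓; dept Legal ✗ → not eligible.
Wellness Stipend — status full-time ✓; service 125 days < 12 months (≈360 days) ✗ → not eligible.

Stock Option Plan, 401(k) Plan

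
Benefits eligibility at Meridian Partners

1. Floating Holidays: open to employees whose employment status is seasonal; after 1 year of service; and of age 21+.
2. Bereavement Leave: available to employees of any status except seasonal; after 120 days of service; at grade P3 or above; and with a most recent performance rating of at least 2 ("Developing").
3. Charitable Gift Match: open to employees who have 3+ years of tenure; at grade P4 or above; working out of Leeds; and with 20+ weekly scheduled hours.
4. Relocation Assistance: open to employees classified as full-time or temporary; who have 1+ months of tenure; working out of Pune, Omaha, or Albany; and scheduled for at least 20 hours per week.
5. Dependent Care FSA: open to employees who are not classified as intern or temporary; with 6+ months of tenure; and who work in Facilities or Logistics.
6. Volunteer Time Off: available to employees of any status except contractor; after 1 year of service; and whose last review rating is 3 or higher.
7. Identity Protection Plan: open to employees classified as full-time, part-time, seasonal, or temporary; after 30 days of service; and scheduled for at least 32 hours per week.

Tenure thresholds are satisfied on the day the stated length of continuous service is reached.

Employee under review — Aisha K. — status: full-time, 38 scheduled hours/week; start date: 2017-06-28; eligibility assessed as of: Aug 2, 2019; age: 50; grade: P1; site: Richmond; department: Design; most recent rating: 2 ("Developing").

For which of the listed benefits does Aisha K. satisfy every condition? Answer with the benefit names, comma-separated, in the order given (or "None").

Service from 2017-06-28 to Aug 2, 2019: 765 days.
Floating Holidays — status full-time ✗ (requires seasonal) → not eligible.
Bereavement Leave — status full-time ✓ (not excluded); service 765 days ≥ 120 days ✓; grade P1 < P3 ✗ → not eligible.
Charitable Gift Match — service 765 days < 3 years (≈1095 days) ✗ → not eligible.
Relocation Assistance — status full-time ✓; service 765 days ≥ 1 month (≈30 days) ✓; site Richmond ✗ (not Pune, Omaha, or Albany) → not eligible.
Dependent Care FSA — status full-time ✓ (not excluded); service 765 days ≥ 6 months (≈180 days) ✓; dept Design ✗ → not eligible.
Volunteer Time Off — status full-time ✓ (not excluded); service 765 days ≥ 1 year (≈365 days) ✓; rating 2 < 3 ✗ → not eligible.
Identity Protection Plan — status full-time ✓; service 765 days ≥ 30 days ✓; 38 hrs/wk ≥ 32 ✓ → eligible.

Identity Protection Plan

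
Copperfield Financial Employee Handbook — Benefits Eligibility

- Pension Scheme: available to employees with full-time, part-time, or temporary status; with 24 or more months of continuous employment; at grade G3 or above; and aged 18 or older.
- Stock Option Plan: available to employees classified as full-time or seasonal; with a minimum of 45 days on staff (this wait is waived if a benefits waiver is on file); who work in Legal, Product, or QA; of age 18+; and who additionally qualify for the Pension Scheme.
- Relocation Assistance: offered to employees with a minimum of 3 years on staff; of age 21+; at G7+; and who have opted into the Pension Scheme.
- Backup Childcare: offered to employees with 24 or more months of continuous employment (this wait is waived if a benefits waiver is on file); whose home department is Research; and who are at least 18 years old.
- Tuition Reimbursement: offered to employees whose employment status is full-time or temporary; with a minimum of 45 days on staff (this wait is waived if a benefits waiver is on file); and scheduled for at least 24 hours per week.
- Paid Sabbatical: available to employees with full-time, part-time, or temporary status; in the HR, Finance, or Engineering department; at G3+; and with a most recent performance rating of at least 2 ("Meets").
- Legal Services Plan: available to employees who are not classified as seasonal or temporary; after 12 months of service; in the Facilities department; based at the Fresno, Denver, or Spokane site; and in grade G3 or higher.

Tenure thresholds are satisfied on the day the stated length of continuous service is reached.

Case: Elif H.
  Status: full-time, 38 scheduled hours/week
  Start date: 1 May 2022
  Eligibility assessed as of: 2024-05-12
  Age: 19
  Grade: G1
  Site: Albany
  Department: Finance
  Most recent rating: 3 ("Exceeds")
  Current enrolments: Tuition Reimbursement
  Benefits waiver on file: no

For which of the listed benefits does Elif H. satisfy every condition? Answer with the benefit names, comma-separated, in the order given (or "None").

Service from 1 May 2022 to 2024-05-12: 742 days.
Pension Scheme — status full-time ✓; service 742 days ≥ 24 months (≈720 days) ✓; grade G1 < G3 ✗ → not eligible.
Stock Option Plan — status full-time ✓; no waiver, service 742 days ≥ 45 days ✓; dept Finance ✗ → not eligible.
Relocation Assistance — service 742 days < 3 years (≈1095 days) ✗ → not eligible.
Backup Childcare — no waiver, service 742 days ≥ 24 months (≈720 days) ✓; dept Finance ✗ → not eligible.
Tuition Reimbursement — status full-time ✓; no waiver, service 742 days ≥ 45 days ✓; 38 hrs/wk ≥ 24 ✓ → eligible.
Paid Sabbatical — status full-time ✓; dept Finance ✓; grade G1 < G3 ✗ → not eligible.
Legal Services Plan — status full-time ✓ (not excluded); service 742 days ≥ 12 months (≈360 days) ✓; dept Finance ✗ → not eligible.

Tuition Reimbursement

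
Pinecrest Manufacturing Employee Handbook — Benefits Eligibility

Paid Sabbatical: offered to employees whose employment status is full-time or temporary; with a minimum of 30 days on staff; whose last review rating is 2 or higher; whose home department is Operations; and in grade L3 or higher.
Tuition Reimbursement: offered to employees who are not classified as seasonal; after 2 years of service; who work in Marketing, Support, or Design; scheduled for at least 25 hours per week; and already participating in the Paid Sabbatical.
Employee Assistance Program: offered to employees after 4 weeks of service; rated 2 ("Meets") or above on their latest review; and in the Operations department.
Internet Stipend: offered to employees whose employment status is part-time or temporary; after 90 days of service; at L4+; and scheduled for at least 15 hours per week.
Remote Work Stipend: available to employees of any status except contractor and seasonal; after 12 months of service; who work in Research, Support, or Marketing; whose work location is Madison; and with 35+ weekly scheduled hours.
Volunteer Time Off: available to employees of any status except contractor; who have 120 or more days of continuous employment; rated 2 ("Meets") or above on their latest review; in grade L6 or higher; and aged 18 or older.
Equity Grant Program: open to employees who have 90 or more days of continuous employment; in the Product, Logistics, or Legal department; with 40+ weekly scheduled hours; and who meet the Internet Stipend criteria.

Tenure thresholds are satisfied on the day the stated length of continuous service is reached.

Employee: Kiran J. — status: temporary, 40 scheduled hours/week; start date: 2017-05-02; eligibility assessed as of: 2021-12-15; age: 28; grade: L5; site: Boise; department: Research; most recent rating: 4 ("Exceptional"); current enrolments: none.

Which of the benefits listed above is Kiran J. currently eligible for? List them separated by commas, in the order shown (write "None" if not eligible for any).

Internet Stipend

Service from 2017-05-02 to 2021-12-15: 1688 days.
Paid Sabbatical — status temporary ✓; service 1688 days ≥ 30 days ✓; rating 4 ≥ 2 ✓; dept Research ✗ → not eligible.
Tuition Reimbursement — status temporary ✓ (not excluded); service 1688 days ≥ 2 years (≈730 days) ✓; dept Research ✗ → not eligible.
Employee Assistance Program — service 1688 days ≥ 4 weeks (≈28 days) ✓; rating 4 ≥ 2 ✓; dept Research ✗ → not eligible.
Internet Stipend — status temporary ✓; service 1688 days ≥ 90 days ✓; grade L5 ≥ L4 ✓; 40 hrs/wk ≥ 15 ✓ → eligible.
Remote Work Stipend — status temporary ✓ (not excluded); service 1688 days ≥ 12 months (≈360 days) ✓; dept Research ✓; site Boise ✗ (not Madison) → not eligible.
Volunteer Time Off — status temporary ✓ (not excluded); service 1688 days ≥ 120 days ✓; rating 4 ≥ 2 ✓; grade L5 < L6 ✗ → not eligible.
Equity Grant Program — service 1688 days ≥ 90 days ✓; dept Research ✗ → not eligible.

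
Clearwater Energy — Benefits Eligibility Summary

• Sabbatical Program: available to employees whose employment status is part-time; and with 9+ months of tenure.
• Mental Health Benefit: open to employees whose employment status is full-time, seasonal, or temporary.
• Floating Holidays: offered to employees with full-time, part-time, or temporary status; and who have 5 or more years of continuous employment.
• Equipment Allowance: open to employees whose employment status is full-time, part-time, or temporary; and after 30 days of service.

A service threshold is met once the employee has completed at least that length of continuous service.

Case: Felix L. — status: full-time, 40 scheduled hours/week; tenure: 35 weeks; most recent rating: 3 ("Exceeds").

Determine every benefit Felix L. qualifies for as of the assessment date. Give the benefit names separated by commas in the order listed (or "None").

Mental Health Benefit, Equipment Allowance

Sabbatical Program — status full-time ✗ (requires part-time) → not eligible.
Mental Health Benefit — status full-time ✓ → eligible.
Floating Holidays — status full-time ✓; service 35 weeks < 5 years (≈1825 days) ✗ → not eligible.
Equipment Allowance — status full-time ✓; service 35 weeks ≥ 30 days ✓ → eligible.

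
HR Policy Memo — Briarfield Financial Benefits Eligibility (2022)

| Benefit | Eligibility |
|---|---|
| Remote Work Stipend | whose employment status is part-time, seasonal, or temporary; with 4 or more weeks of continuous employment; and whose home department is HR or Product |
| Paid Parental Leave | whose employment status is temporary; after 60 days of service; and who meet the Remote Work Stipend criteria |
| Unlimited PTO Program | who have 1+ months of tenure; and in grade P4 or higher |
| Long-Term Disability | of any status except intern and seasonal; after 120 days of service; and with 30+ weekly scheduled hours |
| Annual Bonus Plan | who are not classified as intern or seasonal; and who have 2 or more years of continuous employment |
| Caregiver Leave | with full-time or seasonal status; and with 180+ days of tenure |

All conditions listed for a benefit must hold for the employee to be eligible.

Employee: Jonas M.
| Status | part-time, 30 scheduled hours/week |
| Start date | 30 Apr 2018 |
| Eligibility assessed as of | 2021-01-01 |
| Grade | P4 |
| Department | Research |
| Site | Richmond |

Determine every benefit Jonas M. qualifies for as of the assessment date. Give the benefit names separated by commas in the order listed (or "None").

Service from 30 Apr 2018 to 2021-01-01: 977 days.
Remote Work Stipend — status part-time ✓; service 977 days ≥ 4 weeks (≈28 days) ✓; dept Research ✗ → not eligible.
Paid Parental Leave — status part-time ✗ (requires temporary) → not eligible.
Unlimited PTO Program — service 977 days ≥ 1 month (≈30 days) ✓; grade P4 ≥ P4 ✓ → eligible.
Long-Term Disability — status part-time ✓ (not excluded); service 977 days ≥ 120 days ✓; 30 hrs/wk ≥ 30 ✓ → eligible.
Annual Bonus Plan — status part-time ✓ (not excluded); service 977 days ≥ 2 years (≈730 days) ✓ → eligible.
Caregiver Leave — status part-time ✗ (requires full-time or seasonal) → not eligible.

Unlimited PTO Program, Long-Term Disability, Annual Bonus Plan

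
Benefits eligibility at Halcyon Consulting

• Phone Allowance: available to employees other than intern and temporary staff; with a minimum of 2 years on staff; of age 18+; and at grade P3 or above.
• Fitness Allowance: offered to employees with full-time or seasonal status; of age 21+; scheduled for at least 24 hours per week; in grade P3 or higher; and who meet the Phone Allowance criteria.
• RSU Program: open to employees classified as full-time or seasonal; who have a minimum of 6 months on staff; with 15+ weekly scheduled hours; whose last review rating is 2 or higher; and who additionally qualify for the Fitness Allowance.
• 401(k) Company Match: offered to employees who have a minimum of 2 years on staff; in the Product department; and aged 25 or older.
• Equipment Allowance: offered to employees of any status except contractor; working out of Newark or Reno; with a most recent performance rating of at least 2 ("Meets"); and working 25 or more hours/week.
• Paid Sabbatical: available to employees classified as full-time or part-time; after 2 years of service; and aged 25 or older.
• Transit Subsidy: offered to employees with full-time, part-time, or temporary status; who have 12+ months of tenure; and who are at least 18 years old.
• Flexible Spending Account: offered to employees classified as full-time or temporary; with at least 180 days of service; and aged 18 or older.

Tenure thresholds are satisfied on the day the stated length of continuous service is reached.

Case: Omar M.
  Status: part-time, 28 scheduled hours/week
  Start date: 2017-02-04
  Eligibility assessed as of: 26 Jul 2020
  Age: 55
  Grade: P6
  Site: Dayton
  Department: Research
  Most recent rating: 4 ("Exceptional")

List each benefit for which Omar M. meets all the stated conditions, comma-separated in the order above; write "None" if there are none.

Service from 2017-02-04 to 26 Jul 2020: 1268 days.
Phone Allowance — status part-time ✓ (not excluded); service 1268 days ≥ 2 years (≈730 days) ✓; age 55 ≥ 18 ✓; grade P6 ≥ P3 ✓ → eligible.
Fitness Allowance — status part-time ✗ (requires full-time or seasonal) → not eligible.
RSU Program — status part-time ✗ (requires full-time or seasonal) → not eligible.
401(k) Company Match — service 1268 days ≥ 2 years (≈730 days) ✓; dept Research ✗ → not eligible.
Equipment Allowance — status part-time ✓ (not excluded); site Dayton ✗ (not Newark or Reno) → not eligible.
Paid Sabbatical — status part-time ✓; service 1268 days ≥ 2 years (≈730 days) ✓; age 55 ≥ 25 ✓ → eligible.
Transit Subsidy — status part-time ✓; service 1268 days ≥ 12 months (≈360 days) ✓; age 55 ≥ 18 ✓ → eligible.
Flexible Spending Account — status part-time ✗ (requires full-time or temporary) → not eligible.

Phone Allowance, Paid Sabbatical, Transit Subsidy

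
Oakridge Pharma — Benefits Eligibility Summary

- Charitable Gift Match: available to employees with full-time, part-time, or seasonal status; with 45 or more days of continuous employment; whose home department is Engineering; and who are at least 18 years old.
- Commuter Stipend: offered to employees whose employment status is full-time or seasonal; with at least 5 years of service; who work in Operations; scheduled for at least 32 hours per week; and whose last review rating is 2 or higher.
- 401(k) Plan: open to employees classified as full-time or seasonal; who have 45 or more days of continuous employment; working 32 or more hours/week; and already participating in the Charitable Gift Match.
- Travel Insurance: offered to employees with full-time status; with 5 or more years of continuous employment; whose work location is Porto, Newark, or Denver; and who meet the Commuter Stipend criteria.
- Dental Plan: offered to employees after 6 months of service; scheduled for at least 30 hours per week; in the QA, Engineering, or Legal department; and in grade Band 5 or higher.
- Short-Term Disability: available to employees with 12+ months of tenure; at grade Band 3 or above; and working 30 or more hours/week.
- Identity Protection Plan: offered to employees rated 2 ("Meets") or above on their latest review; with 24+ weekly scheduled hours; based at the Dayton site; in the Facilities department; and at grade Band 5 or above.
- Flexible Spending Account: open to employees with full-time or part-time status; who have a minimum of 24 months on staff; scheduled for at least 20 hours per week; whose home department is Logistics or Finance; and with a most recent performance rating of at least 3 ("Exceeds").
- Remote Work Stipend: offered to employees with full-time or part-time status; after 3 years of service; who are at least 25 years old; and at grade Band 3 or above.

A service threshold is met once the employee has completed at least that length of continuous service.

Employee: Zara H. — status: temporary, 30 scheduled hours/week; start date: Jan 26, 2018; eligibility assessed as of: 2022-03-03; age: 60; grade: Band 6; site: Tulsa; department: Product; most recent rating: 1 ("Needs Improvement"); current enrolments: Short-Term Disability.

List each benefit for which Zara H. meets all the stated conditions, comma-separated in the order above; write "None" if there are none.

Service from Jan 26, 2018 to 2022-03-03: 1497 days.
Charitable Gift Match — status temporary ✗ (requires full-time, part-time, or seasonal) → not eligible.
Commuter Stipend — status temporary ✗ (requires full-time or seasonal) → not eligible.
401(k) Plan — status temporary ✗ (requires full-time or seasonal) → not eligible.
Travel Insurance — status temporary ✗ (requires full-time) → not eligible.
Dental Plan — service 1497 days ≥ 6 months (≈180 days) ✓; 30 hrs/wk ≥ 30 ✓; dept Product ✗ → not eligible.
Short-Term Disability — service 1497 days ≥ 12 months (≈360 days) ✓; grade Band 6 ≥ Band 3 ✓; 30 hrs/wk ≥ 30 ✓ → eligible.
Identity Protection Plan — rating 1 < 2 ✗ → not eligible.
Flexible Spending Account — status temporary ✗ (requires full-time or part-time) → not eligible.
Remote Work Stipend — status temporary ✗ (requires full-time or part-time) → not eligible.

Short-Term Disability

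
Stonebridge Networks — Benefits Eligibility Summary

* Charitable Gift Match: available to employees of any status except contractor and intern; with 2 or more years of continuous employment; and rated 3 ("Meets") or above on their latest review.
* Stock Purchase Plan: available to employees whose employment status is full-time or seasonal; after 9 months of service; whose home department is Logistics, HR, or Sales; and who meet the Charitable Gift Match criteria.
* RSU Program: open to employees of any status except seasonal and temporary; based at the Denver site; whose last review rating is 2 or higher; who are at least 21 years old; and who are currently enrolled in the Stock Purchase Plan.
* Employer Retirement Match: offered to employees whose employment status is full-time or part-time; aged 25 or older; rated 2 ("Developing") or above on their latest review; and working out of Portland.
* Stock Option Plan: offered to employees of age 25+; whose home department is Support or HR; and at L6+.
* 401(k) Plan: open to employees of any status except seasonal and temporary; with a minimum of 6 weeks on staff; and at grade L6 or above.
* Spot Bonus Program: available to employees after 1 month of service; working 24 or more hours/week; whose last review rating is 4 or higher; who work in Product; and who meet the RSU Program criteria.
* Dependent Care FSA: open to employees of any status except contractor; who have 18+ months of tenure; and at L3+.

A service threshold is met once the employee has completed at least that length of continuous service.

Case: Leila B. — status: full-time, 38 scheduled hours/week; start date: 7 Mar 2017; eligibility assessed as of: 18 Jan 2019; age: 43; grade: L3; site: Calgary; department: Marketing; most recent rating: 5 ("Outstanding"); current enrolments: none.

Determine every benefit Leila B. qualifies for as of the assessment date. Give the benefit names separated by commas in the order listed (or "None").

Service from 7 Mar 2017 to 18 Jan 2019: 682 days.
Charitable Gift Match — status full-time ✓ (not excluded); service 682 days < 2 years (≈730 days) ✗ → not eligible.
Stock Purchase Plan — status full-time ✓; service 682 days ≥ 9 months (≈270 days) ✓; dept Marketing ✗ → not eligible.
RSU Program — status full-time ✓ (not excluded); site Calgary ✗ (not Denver) → not eligible.
Employer Retirement Match — status full-time ✓; age 43 ≥ 25 ✓; rating 5 ≥ 2 ✓; site Calgary ✗ (not Portland) → not eligible.
Stock Option Plan — age 43 ≥ 25 ✓; dept Marketing ✗ → not eligible.
401(k) Plan — status full-time ✓ (not excluded); service 682 days ≥ 6 weeks (≈42 days) ✓; grade L3 < L6 ✗ → not eligible.
Spot Bonus Program — service 682 days ≥ 1 month (≈30 days) ✓; 38 hrs/wk ≥ 24 ✓; rating 5 ≥ 4 ✓; dept Marketing ✗ → not eligible.
Dependent Care FSA — status full-time ✓ (not excluded); service 682 days ≥ 18 months (≈540 days) ✓; grade L3 ≥ L3 ✓ → eligible.

Dependent Care FSA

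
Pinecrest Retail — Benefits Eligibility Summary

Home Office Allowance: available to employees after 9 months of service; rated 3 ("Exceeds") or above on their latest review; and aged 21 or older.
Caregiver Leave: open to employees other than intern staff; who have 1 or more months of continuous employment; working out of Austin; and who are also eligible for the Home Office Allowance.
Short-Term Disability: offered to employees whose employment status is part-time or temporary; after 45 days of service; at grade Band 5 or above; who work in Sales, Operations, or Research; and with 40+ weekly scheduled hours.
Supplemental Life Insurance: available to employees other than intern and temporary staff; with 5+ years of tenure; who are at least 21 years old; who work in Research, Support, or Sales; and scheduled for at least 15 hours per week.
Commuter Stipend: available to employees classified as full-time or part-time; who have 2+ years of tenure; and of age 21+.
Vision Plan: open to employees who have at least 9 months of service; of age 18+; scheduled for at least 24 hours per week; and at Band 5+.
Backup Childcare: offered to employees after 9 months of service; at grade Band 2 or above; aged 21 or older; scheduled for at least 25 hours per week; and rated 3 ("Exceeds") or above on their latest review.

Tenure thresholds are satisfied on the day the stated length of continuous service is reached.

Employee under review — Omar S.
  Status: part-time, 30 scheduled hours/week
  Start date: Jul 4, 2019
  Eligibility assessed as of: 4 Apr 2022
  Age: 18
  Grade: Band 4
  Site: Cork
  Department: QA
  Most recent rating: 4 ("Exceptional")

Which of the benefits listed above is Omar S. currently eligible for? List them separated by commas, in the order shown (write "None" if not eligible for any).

Service from Jul 4, 2019 to 4 Apr 2022: 1005 days.
Home Office Allowance — service 1005 days ≥ 9 months (≈270 days) ✓; rating 4 ≥ 3 ✓; age 18 < 21 ✗ → not eligible.
Caregiver Leave — status part-time ✓ (not excluded); service 1005 days ≥ 1 month (≈30 days) ✓; site Cork ✗ (not Austin) → not eligible.
Short-Term Disability — status part-time ✓; service 1005 days ≥ 45 days ✓; grade Band 4 < Band 5 ✗ → not eligible.
Supplemental Life Insurance — status part-time ✓ (not excluded); service 1005 days < 5 years (≈1825 days) ✗ → not eligible.
Commuter Stipend — status part-time ✓; service 1005 days ≥ 2 years (≈730 days) ✓; age 18 < 21 ✗ → not eligible.
Vision Plan — service 1005 days ≥ 9 months (≈270 days) ✓; age 18 ≥ 18 ✓; 30 hrs/wk ≥ 24 ✓; grade Band 4 < Band 5 ✗ → not eligible.
Backup Childcare — service 1005 days ≥ 9 months (≈270 days) ✓; grade Band 4 ≥ Band 2 ✓; age 18 < 21 ✗ → not eligible.

None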